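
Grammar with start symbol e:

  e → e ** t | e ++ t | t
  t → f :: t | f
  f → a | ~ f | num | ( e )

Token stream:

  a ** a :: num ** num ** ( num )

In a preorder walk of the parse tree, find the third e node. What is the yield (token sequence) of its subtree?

[e [e [e [e [t [f a]]] ** [t [f a] :: [t [f num]]]] ** [t [f num]]] ** [t [f ( [e [t [f num]]] )]]]

a ** a :: num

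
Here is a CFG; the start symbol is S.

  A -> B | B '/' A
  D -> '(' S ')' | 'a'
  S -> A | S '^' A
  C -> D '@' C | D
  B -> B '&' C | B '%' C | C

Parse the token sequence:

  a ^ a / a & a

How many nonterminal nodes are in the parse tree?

[S [S [A [B [C [D a]]]]] ^ [A [B [C [D a]]] / [A [B [B [C [D a]]] & [C [D a]]]]]]

17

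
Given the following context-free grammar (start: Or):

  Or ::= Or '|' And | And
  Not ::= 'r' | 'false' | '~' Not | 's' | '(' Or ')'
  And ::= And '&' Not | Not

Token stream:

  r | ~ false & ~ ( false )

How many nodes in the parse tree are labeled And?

[Or [Or [And [Not r]]] | [And [And [Not ~ [Not false]]] & [Not ~ [Not ( [Or [And [Not false]]] )]]]]

4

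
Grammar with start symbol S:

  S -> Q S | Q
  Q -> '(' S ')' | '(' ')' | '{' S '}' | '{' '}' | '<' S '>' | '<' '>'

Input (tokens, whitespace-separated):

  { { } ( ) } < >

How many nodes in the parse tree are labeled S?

[S [Q { [S [Q { }] [S [Q ( )]]] }] [S [Q < >]]]

4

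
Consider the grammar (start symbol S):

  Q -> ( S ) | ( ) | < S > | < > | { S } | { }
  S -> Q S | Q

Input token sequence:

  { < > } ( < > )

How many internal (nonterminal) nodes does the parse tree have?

[S [Q { [S [Q < >]] }] [S [Q ( [S [Q < >]] )]]]

8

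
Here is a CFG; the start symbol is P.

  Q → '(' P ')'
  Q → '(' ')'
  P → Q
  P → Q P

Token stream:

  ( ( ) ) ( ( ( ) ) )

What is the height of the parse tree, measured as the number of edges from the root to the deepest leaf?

7

[P [Q ( [P [Q ( )]] )] [P [Q ( [P [Q ( [P [Q ( )]] )]] )]]]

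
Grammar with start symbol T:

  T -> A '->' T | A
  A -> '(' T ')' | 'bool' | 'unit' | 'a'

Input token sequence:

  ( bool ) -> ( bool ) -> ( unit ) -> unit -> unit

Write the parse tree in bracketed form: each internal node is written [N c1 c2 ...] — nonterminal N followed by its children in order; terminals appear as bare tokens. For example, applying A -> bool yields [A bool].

[T [A ( [T [A bool]] )] -> [T [A ( [T [A bool]] )] -> [T [A ( [T [A unit]] )] -> [T [A unit] -> [T [A unit]]]]]]

T
A -> T
( T ) -> T
( A ) -> T
( bool ) -> T
( bool ) -> A -> T
( bool ) -> ( T ) -> T
( bool ) -> ( A ) -> T
( bool ) -> ( bool ) -> T
( bool ) -> ( bool ) -> A -> T
( bool ) -> ( bool ) -> ( T ) -> T
( bool ) -> ( bool ) -> ( A ) -> T
( bool ) -> ( bool ) -> ( unit ) -> T
( bool ) -> ( bool ) -> ( unit ) -> A -> T
( bool ) -> ( bool ) -> ( unit ) -> unit -> T
( bool ) -> ( bool ) -> ( unit ) -> unit -> A
( bool ) -> ( bool ) -> ( unit ) -> unit -> unit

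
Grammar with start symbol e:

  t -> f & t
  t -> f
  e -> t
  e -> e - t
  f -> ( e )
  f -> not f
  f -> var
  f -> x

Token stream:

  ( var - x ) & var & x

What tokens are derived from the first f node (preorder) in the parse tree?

[e [t [f ( [e [e [t [f var]]] - [t [f x]]] )] & [t [f var] & [t [f x]]]]]

( var - x )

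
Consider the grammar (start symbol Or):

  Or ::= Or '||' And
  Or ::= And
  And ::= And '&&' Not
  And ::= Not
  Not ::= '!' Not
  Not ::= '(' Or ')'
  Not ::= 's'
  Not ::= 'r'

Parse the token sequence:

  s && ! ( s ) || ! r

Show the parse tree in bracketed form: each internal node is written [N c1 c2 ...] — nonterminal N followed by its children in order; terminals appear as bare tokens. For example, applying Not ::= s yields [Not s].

Or
Or || And
And || And
And && Not || And
Not && Not || And
s && Not || And
s && ! Not || And
s && ! ( Or ) || And
s && ! ( And ) || And
s && ! ( Not ) || And
s && ! ( s ) || And
s && ! ( s ) || Not
s && ! ( s ) || ! Not
s && ! ( s ) || ! r

[Or [Or [And [And [Not s]] && [Not ! [Not ( [Or [And [Not s]]] )]]]] || [And [Not ! [Not r]]]]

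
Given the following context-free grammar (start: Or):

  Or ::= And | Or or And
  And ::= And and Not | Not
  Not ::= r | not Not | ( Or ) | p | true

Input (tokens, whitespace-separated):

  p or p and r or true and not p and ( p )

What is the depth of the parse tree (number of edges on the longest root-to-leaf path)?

6

[Or [Or [Or [And [Not p]]] or [And [And [Not p]] and [Not r]]] or [And [And [And [Not true]] and [Not not [Not p]]] and [Not ( [Or [And [Not p]]] )]]]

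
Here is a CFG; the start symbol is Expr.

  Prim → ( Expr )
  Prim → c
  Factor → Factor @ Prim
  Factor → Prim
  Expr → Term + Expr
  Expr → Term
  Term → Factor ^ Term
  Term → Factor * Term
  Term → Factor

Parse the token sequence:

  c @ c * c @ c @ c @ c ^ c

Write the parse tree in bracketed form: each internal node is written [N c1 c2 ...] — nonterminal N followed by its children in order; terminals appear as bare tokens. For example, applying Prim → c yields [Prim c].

Expr
Term
Factor * Term
Factor @ Prim * Term
Prim @ Prim * Term
c @ Prim * Term
c @ c * Term
c @ c * Factor ^ Term
c @ c * Factor @ Prim ^ Term
c @ c * Factor @ Prim @ Prim ^ Term
c @ c * Factor @ Prim @ Prim @ Prim ^ Term
c @ c * Prim @ Prim @ Prim @ Prim ^ Term
c @ c * c @ Prim @ Prim @ Prim ^ Term
c @ c * c @ c @ Prim @ Prim ^ Term
c @ c * c @ c @ c @ Prim ^ Term
c @ c * c @ c @ c @ c ^ Term
c @ c * c @ c @ c @ c ^ Factor
c @ c * c @ c @ c @ c ^ Prim
c @ c * c @ c @ c @ c ^ c

[Expr [Term [Factor [Factor [Prim c]] @ [Prim c]] * [Term [Factor [Factor [Factor [Factor [Prim c]] @ [Prim c]] @ [Prim c]] @ [Prim c]] ^ [Term [Factor [Prim c]]]]]]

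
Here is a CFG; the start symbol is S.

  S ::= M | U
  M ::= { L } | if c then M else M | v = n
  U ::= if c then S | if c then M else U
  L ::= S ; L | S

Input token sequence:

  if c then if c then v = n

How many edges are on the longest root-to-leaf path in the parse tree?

6

[S [U if c then [S [U if c then [S [M v = n]]]]]]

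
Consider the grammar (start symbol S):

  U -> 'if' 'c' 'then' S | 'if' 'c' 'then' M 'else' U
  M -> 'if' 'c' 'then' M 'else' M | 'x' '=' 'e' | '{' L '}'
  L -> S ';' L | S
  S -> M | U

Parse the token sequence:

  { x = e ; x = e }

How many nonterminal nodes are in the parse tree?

8

[S [M { [L [S [M x = e]] ; [L [S [M x = e]]]] }]]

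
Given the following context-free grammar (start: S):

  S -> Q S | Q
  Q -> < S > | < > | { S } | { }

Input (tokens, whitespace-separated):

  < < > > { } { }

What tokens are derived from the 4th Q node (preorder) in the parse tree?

{ }

[S [Q < [S [Q < >]] >] [S [Q { }] [S [Q { }]]]]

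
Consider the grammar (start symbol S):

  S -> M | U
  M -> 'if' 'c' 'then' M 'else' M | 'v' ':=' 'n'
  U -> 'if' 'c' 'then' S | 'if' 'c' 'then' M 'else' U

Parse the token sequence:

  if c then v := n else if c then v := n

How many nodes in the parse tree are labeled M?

2

[S [U if c then [M v := n] else [U if c then [S [M v := n]]]]]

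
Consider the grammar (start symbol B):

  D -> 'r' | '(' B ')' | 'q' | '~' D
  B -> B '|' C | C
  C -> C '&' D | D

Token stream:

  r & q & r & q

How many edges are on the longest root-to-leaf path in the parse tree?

[B [C [C [C [C [D r]] & [D q]] & [D r]] & [D q]]]

6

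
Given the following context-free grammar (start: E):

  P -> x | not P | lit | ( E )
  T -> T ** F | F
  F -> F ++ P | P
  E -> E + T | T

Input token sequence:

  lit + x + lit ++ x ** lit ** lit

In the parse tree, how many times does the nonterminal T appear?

5

[E [E [E [T [F [P lit]]]] + [T [F [P x]]]] + [T [T [T [F [F [P lit]] ++ [P x]]] ** [F [P lit]]] ** [F [P lit]]]]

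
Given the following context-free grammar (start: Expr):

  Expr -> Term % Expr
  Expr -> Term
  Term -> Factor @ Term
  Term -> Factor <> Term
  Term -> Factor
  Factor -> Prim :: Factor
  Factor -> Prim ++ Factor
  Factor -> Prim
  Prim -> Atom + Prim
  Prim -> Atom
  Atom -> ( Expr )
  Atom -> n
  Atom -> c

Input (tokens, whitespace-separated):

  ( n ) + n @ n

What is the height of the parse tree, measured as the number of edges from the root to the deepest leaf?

10

[Expr [Term [Factor [Prim [Atom ( [Expr [Term [Factor [Prim [Atom n]]]]] )] + [Prim [Atom n]]]] @ [Term [Factor [Prim [Atom n]]]]]]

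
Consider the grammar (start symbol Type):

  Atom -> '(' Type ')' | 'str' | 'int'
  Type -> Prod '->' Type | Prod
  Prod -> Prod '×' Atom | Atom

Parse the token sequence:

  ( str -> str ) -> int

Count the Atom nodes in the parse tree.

[Type [Prod [Atom ( [Type [Prod [Atom str]] -> [Type [Prod [Atom str]]]] )]] -> [Type [Prod [Atom int]]]]

4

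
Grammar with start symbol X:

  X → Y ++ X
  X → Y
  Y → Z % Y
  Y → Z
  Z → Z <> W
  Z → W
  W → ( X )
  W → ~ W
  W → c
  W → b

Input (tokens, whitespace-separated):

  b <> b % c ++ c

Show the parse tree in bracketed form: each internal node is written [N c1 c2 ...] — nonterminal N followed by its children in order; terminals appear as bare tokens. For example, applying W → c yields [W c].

X
Y ++ X
Z % Y ++ X
Z <> W % Y ++ X
W <> W % Y ++ X
b <> W % Y ++ X
b <> b % Y ++ X
b <> b % Z ++ X
b <> b % W ++ X
b <> b % c ++ X
b <> b % c ++ Y
b <> b % c ++ Z
b <> b % c ++ W
b <> b % c ++ c

[X [Y [Z [Z [W b]] <> [W b]] % [Y [Z [W c]]]] ++ [X [Y [Z [W c]]]]]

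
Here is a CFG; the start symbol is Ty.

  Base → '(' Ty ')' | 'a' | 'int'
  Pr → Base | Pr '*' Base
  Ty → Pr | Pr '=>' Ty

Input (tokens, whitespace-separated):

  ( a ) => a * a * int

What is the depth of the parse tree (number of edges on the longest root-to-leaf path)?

6

[Ty [Pr [Base ( [Ty [Pr [Base a]]] )]] => [Ty [Pr [Pr [Pr [Base a]] * [Base a]] * [Base int]]]]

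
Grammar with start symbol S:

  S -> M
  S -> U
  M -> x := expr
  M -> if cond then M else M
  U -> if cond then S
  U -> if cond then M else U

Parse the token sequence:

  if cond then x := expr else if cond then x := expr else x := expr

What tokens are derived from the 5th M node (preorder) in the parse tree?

[S [M if cond then [M x := expr] else [M if cond then [M x := expr] else [M x := expr]]]]

x := expr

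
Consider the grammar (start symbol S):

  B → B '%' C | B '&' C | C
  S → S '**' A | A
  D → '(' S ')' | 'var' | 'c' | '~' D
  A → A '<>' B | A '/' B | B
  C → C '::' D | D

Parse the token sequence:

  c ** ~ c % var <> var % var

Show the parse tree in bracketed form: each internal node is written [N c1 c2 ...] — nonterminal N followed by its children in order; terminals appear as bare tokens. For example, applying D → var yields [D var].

[S [S [A [B [C [D c]]]]] ** [A [A [B [B [C [D ~ [D c]]]] % [C [D var]]]] <> [B [B [C [D var]]] % [C [D var]]]]]

S
S ** A
A ** A
B ** A
C ** A
D ** A
c ** A
c ** A <> B
c ** B <> B
c ** B % C <> B
c ** C % C <> B
c ** D % C <> B
c ** ~ D % C <> B
c ** ~ c % C <> B
c ** ~ c % D <> B
c ** ~ c % var <> B
c ** ~ c % var <> B % C
c ** ~ c % var <> C % C
c ** ~ c % var <> D % C
c ** ~ c % var <> var % C
c ** ~ c % var <> var % D
c ** ~ c % var <> var % var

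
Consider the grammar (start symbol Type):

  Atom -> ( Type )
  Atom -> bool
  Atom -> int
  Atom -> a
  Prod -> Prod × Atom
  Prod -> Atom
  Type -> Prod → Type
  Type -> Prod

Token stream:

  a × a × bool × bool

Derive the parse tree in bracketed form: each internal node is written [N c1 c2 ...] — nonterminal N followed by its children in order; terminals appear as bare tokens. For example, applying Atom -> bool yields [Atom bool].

Type
Prod
Prod × Atom
Prod × Atom × Atom
Prod × Atom × Atom × Atom
Atom × Atom × Atom × Atom
a × Atom × Atom × Atom
a × a × Atom × Atom
a × a × bool × Atom
a × a × bool × bool

[Type [Prod [Prod [Prod [Prod [Atom a]] × [Atom a]] × [Atom bool]] × [Atom bool]]]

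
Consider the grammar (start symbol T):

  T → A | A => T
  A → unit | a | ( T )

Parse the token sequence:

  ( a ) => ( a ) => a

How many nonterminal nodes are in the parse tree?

[T [A ( [T [A a]] )] => [T [A ( [T [A a]] )] => [T [A a]]]]

10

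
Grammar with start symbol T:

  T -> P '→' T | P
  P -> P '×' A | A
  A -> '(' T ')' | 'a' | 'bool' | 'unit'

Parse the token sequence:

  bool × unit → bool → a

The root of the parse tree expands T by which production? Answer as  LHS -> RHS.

T -> P '→' T

[T [P [P [A bool]] × [A unit]] → [T [P [A bool]] → [T [P [A a]]]]]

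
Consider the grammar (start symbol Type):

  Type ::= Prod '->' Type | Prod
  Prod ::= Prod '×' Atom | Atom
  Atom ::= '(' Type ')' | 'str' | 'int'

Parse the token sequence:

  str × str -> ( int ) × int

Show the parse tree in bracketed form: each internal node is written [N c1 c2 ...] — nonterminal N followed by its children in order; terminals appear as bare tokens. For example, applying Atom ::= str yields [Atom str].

Type
Prod -> Type
Prod × Atom -> Type
Atom × Atom -> Type
str × Atom -> Type
str × str -> Type
str × str -> Prod
str × str -> Prod × Atom
str × str -> Atom × Atom
str × str -> ( Type ) × Atom
str × str -> ( Prod ) × Atom
str × str -> ( Atom ) × Atom
str × str -> ( int ) × Atom
str × str -> ( int ) × int

[Type [Prod [Prod [Atom str]] × [Atom str]] -> [Type [Prod [Prod [Atom ( [Type [Prod [Atom int]]] )]] × [Atom int]]]]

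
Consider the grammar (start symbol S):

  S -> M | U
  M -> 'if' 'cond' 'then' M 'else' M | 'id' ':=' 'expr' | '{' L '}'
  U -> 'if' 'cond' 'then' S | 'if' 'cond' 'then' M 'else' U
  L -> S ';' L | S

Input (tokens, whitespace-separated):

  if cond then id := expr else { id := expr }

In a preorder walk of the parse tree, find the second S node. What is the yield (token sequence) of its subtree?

id := expr

[S [M if cond then [M id := expr] else [M { [L [S [M id := expr]]] }]]]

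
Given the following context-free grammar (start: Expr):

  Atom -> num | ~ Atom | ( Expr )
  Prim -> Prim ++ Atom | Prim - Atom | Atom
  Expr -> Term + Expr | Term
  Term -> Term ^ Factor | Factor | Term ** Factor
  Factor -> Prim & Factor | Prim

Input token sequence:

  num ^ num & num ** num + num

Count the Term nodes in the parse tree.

4

[Expr [Term [Term [Term [Factor [Prim [Atom num]]]] ^ [Factor [Prim [Atom num]] & [Factor [Prim [Atom num]]]]] ** [Factor [Prim [Atom num]]]] + [Expr [Term [Factor [Prim [Atom num]]]]]]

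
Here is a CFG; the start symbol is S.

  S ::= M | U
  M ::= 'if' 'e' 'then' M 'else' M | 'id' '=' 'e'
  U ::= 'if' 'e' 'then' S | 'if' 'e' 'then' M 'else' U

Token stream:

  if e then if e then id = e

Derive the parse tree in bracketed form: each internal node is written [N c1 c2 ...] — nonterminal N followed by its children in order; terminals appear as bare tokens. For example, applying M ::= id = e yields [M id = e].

[S [U if e then [S [U if e then [S [M id = e]]]]]]

S
U
if e then S
if e then U
if e then if e then S
if e then if e then M
if e then if e then id = e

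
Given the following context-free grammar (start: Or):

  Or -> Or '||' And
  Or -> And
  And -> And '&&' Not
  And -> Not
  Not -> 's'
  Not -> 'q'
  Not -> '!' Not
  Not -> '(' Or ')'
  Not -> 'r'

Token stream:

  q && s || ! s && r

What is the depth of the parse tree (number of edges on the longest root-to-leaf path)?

5

[Or [Or [And [And [Not q]] && [Not s]]] || [And [And [Not ! [Not s]]] && [Not r]]]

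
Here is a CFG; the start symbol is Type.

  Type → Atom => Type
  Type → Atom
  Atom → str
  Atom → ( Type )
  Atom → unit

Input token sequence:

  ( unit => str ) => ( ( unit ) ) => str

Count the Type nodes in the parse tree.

7

[Type [Atom ( [Type [Atom unit] => [Type [Atom str]]] )] => [Type [Atom ( [Type [Atom ( [Type [Atom unit]] )]] )] => [Type [Atom str]]]]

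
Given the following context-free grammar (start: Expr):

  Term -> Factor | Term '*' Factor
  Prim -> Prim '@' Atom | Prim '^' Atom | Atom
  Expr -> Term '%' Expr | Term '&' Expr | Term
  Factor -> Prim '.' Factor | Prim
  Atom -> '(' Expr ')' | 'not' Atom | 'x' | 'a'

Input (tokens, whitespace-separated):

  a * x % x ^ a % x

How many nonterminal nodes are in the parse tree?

[Expr [Term [Term [Factor [Prim [Atom a]]]] * [Factor [Prim [Atom x]]]] % [Expr [Term [Factor [Prim [Prim [Atom x]] ^ [Atom a]]]] % [Expr [Term [Factor [Prim [Atom x]]]]]]]

21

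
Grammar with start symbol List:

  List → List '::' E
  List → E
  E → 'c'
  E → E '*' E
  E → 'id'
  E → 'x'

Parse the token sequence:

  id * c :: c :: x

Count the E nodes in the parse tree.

5

[List [List [List [E [E id] * [E c]]] :: [E c]] :: [E x]]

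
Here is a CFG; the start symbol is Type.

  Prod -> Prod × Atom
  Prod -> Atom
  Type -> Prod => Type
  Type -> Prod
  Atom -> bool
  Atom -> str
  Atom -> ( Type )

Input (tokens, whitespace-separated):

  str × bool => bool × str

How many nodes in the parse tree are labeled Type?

[Type [Prod [Prod [Atom str]] × [Atom bool]] => [Type [Prod [Prod [Atom bool]] × [Atom str]]]]

2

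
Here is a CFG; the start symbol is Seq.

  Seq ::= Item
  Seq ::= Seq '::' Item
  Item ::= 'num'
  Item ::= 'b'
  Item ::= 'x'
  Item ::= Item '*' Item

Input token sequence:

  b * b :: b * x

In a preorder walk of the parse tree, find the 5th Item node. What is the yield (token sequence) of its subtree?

b

[Seq [Seq [Item [Item b] * [Item b]]] :: [Item [Item b] * [Item x]]]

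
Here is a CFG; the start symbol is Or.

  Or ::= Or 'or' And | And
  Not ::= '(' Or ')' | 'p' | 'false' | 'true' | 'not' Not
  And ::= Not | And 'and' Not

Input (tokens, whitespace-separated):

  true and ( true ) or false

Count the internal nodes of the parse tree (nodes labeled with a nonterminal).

11

[Or [Or [And [And [Not true]] and [Not ( [Or [And [Not true]]] )]]] or [And [Not false]]]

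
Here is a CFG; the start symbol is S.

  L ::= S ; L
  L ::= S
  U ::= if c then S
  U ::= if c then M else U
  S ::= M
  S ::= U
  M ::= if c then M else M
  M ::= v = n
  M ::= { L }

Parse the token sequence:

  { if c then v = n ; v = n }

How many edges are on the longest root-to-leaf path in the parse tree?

[S [M { [L [S [U if c then [S [M v = n]]]] ; [L [S [M v = n]]]] }]]

7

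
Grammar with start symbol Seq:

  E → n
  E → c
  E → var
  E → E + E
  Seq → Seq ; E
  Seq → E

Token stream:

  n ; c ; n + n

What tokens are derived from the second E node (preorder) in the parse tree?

c

[Seq [Seq [Seq [E n]] ; [E c]] ; [E [E n] + [E n]]]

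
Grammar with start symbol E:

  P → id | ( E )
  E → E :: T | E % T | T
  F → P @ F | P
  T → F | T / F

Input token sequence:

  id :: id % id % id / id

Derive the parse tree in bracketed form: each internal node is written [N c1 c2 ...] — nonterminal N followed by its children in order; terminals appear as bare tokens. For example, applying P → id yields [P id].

E
E % T
E % T % T
E :: T % T % T
T :: T % T % T
F :: T % T % T
P :: T % T % T
id :: T % T % T
id :: F % T % T
id :: P % T % T
id :: id % T % T
id :: id % F % T
id :: id % P % T
id :: id % id % T
id :: id % id % T / F
id :: id % id % F / F
id :: id % id % P / F
id :: id % id % id / F
id :: id % id % id / P
id :: id % id % id / id

[E [E [E [E [T [F [P id]]]] :: [T [F [P id]]]] % [T [F [P id]]]] % [T [T [F [P id]]] / [F [P id]]]]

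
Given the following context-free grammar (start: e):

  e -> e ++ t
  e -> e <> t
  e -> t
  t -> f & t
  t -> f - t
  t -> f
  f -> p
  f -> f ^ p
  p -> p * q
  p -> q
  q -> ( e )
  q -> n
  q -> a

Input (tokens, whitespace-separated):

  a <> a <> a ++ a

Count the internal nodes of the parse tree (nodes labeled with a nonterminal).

[e [e [e [e [t [f [p [q a]]]]] <> [t [f [p [q a]]]]] <> [t [f [p [q a]]]]] ++ [t [f [p [q a]]]]]

20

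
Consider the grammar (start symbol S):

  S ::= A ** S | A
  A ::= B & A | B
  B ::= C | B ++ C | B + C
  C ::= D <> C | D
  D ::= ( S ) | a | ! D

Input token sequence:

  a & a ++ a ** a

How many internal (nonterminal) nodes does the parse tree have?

17

[S [A [B [C [D a]]] & [A [B [B [C [D a]]] ++ [C [D a]]]]] ** [S [A [B [C [D a]]]]]]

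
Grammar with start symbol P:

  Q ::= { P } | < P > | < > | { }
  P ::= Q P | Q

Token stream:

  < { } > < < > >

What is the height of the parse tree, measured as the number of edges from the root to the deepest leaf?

[P [Q < [P [Q { }]] >] [P [Q < [P [Q < >]] >]]]

5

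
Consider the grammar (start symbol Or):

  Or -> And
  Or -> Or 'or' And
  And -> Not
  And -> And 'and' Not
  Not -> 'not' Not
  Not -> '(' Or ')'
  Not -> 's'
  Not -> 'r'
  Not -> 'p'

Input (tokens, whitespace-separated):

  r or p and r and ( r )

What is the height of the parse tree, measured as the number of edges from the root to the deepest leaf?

[Or [Or [And [Not r]]] or [And [And [And [Not p]] and [Not r]] and [Not ( [Or [And [Not r]]] )]]]

6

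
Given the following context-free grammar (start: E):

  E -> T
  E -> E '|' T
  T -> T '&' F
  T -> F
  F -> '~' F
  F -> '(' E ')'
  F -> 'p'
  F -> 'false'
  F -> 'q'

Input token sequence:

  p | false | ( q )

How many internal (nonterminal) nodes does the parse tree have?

[E [E [E [T [F p]]] | [T [F false]]] | [T [F ( [E [T [F q]]] )]]]

12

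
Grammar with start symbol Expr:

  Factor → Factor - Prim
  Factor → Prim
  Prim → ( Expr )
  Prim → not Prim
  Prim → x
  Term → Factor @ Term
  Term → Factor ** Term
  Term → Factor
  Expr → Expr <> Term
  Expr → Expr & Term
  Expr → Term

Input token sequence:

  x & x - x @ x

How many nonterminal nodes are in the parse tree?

13

[Expr [Expr [Term [Factor [Prim x]]]] & [Term [Factor [Factor [Prim x]] - [Prim x]] @ [Term [Factor [Prim x]]]]]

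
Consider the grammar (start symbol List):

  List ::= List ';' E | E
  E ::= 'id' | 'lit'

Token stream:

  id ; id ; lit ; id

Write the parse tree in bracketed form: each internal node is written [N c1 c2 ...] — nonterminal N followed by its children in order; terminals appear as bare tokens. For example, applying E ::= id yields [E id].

List
List ; E
List ; E ; E
List ; E ; E ; E
E ; E ; E ; E
id ; E ; E ; E
id ; id ; E ; E
id ; id ; lit ; E
id ; id ; lit ; id

[List [List [List [List [E id]] ; [E id]] ; [E lit]] ; [E id]]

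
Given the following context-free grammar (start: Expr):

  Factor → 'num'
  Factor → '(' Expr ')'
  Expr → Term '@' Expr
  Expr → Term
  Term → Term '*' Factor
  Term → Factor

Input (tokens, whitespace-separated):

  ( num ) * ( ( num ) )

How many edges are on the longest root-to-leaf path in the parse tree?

9

[Expr [Term [Term [Factor ( [Expr [Term [Factor num]]] )]] * [Factor ( [Expr [Term [Factor ( [Expr [Term [Factor num]]] )]]] )]]]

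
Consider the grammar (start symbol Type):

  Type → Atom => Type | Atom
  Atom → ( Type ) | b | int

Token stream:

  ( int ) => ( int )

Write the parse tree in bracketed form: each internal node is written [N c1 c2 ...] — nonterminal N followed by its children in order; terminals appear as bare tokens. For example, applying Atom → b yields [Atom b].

[Type [Atom ( [Type [Atom int]] )] => [Type [Atom ( [Type [Atom int]] )]]]

Type
Atom => Type
( Type ) => Type
( Atom ) => Type
( int ) => Type
( int ) => Atom
( int ) => ( Type )
( int ) => ( Atom )
( int ) => ( int )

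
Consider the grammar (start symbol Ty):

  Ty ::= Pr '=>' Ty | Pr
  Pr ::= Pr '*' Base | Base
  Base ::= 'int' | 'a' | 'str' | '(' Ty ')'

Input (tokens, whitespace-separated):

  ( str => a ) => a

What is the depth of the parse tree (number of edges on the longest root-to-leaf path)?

[Ty [Pr [Base ( [Ty [Pr [Base str]] => [Ty [Pr [Base a]]]] )]] => [Ty [Pr [Base a]]]]

7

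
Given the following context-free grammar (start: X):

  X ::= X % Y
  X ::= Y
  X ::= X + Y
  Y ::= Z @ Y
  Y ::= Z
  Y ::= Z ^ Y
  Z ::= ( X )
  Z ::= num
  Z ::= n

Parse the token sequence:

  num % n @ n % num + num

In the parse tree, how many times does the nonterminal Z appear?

[X [X [X [X [Y [Z num]]] % [Y [Z n] @ [Y [Z n]]]] % [Y [Z num]]] + [Y [Z num]]]

5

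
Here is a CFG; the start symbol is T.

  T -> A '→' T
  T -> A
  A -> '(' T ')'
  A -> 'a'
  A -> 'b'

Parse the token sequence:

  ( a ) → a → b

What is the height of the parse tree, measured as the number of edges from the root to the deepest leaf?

4

[T [A ( [T [A a]] )] → [T [A a] → [T [A b]]]]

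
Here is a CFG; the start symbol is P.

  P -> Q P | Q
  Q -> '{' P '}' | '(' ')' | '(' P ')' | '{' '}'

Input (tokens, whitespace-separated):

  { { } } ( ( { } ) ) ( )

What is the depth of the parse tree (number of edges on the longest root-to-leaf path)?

[P [Q { [P [Q { }]] }] [P [Q ( [P [Q ( [P [Q { }]] )]] )] [P [Q ( )]]]]

7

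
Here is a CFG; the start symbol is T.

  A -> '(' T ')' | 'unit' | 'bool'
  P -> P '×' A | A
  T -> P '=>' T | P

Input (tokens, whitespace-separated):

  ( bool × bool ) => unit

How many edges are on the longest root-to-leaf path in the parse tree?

7

[T [P [A ( [T [P [P [A bool]] × [A bool]]] )]] => [T [P [A unit]]]]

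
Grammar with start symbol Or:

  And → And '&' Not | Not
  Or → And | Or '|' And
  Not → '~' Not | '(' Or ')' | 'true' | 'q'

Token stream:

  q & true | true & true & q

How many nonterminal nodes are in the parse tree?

[Or [Or [And [And [Not q]] & [Not true]]] | [And [And [And [Not true]] & [Not true]] & [Not q]]]

12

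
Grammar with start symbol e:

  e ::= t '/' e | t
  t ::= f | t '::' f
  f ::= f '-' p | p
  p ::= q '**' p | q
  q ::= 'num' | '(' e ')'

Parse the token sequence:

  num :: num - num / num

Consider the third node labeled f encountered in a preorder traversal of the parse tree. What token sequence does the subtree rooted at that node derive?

num

[e [t [t [f [p [q num]]]] :: [f [f [p [q num]]] - [p [q num]]]] / [e [t [f [p [q num]]]]]]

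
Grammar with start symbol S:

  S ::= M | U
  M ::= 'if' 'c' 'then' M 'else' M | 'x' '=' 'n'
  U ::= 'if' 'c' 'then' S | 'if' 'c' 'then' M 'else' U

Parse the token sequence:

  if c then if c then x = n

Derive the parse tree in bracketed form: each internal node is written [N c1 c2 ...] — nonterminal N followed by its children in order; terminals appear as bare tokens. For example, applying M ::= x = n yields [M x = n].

[S [U if c then [S [U if c then [S [M x = n]]]]]]

S
U
if c then S
if c then U
if c then if c then S
if c then if c then M
if c then if c then x = n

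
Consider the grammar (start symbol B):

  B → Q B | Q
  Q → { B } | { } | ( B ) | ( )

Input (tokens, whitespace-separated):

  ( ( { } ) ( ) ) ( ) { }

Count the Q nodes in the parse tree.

[B [Q ( [B [Q ( [B [Q { }]] )] [B [Q ( )]]] )] [B [Q ( )] [B [Q { }]]]]

6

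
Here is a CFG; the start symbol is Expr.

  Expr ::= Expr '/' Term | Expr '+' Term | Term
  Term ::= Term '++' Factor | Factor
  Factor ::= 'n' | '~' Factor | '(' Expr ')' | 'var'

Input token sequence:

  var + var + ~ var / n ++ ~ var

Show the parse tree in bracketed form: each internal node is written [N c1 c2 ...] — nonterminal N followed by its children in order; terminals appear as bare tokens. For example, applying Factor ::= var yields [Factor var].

Expr
Expr / Term
Expr + Term / Term
Expr + Term + Term / Term
Term + Term + Term / Term
Factor + Term + Term / Term
var + Term + Term / Term
var + Factor + Term / Term
var + var + Term / Term
var + var + Factor / Term
var + var + ~ Factor / Term
var + var + ~ var / Term
var + var + ~ var / Term ++ Factor
var + var + ~ var / Factor ++ Factor
var + var + ~ var / n ++ Factor
var + var + ~ var / n ++ ~ Factor
var + var + ~ var / n ++ ~ var

[Expr [Expr [Expr [Expr [Term [Factor var]]] + [Term [Factor var]]] + [Term [Factor ~ [Factor var]]]] / [Term [Term [Factor n]] ++ [Factor ~ [Factor var]]]]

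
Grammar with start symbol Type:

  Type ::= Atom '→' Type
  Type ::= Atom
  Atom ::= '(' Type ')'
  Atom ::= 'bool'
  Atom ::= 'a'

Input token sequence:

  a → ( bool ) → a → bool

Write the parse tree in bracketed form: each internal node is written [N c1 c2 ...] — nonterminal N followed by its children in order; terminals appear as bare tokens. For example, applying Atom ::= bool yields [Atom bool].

Type
Atom → Type
a → Type
a → Atom → Type
a → ( Type ) → Type
a → ( Atom ) → Type
a → ( bool ) → Type
a → ( bool ) → Atom → Type
a → ( bool ) → a → Type
a → ( bool ) → a → Atom
a → ( bool ) → a → bool

[Type [Atom a] → [Type [Atom ( [Type [Atom bool]] )] → [Type [Atom a] → [Type [Atom bool]]]]]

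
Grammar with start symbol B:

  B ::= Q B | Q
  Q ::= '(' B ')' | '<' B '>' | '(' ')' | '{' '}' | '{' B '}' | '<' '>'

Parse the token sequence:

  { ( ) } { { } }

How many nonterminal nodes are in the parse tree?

8

[B [Q { [B [Q ( )]] }] [B [Q { [B [Q { }]] }]]]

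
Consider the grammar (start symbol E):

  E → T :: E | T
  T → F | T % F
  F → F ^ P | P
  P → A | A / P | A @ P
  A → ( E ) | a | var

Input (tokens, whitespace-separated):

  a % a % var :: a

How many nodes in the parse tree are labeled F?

[E [T [T [T [F [P [A a]]]] % [F [P [A a]]]] % [F [P [A var]]]] :: [E [T [F [P [A a]]]]]]

4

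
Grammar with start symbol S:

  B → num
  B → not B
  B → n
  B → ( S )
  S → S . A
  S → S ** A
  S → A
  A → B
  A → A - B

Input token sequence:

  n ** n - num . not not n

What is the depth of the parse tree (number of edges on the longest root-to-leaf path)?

[S [S [S [A [B n]]] ** [A [A [B n]] - [B num]]] . [A [B not [B not [B n]]]]]

5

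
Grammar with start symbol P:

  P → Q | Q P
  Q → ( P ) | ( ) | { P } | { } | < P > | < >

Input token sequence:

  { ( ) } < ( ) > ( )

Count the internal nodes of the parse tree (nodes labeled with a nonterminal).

[P [Q { [P [Q ( )]] }] [P [Q < [P [Q ( )]] >] [P [Q ( )]]]]

10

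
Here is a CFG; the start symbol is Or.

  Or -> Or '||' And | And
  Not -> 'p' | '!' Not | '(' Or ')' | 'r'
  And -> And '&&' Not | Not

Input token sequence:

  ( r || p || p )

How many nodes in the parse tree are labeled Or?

4

[Or [And [Not ( [Or [Or [Or [And [Not r]]] || [And [Not p]]] || [And [Not p]]] )]]]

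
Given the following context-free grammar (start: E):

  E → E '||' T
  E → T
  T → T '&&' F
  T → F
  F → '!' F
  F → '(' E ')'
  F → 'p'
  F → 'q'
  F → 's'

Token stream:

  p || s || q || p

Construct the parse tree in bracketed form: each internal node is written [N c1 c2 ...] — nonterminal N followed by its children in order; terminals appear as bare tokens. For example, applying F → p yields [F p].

E
E || T
E || T || T
E || T || T || T
T || T || T || T
F || T || T || T
p || T || T || T
p || F || T || T
p || s || T || T
p || s || F || T
p || s || q || T
p || s || q || F
p || s || q || p

[E [E [E [E [T [F p]]] || [T [F s]]] || [T [F q]]] || [T [F p]]]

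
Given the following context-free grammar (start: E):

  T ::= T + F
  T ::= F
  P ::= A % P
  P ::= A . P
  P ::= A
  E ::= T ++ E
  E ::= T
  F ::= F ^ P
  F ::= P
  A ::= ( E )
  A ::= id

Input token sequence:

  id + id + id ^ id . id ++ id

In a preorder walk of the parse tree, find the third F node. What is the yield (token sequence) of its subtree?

[E [T [T [T [F [P [A id]]]] + [F [P [A id]]]] + [F [F [P [A id]]] ^ [P [A id] . [P [A id]]]]] ++ [E [T [F [P [A id]]]]]]

id ^ id . id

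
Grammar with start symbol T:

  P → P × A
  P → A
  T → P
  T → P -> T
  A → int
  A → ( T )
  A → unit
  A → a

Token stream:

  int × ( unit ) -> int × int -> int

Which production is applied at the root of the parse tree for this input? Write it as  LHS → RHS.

T → P -> T

[T [P [P [A int]] × [A ( [T [P [A unit]]] )]] -> [T [P [P [A int]] × [A int]] -> [T [P [A int]]]]]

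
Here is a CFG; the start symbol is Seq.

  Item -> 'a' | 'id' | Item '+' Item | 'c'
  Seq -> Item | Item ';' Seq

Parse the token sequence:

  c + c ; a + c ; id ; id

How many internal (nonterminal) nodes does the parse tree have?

[Seq [Item [Item c] + [Item c]] ; [Seq [Item [Item a] + [Item c]] ; [Seq [Item id] ; [Seq [Item id]]]]]

12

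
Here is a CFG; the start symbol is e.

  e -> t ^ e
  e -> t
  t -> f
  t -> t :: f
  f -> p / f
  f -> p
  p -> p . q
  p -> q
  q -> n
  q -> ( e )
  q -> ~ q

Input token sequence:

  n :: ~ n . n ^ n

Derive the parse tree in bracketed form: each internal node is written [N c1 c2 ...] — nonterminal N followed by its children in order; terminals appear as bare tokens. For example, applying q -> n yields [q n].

e
t ^ e
t :: f ^ e
f :: f ^ e
p :: f ^ e
q :: f ^ e
n :: f ^ e
n :: p ^ e
n :: p . q ^ e
n :: q . q ^ e
n :: ~ q . q ^ e
n :: ~ n . q ^ e
n :: ~ n . n ^ e
n :: ~ n . n ^ t
n :: ~ n . n ^ f
n :: ~ n . n ^ p
n :: ~ n . n ^ q
n :: ~ n . n ^ n

[e [t [t [f [p [q n]]]] :: [f [p [p [q ~ [q n]]] . [q n]]]] ^ [e [t [f [p [q n]]]]]]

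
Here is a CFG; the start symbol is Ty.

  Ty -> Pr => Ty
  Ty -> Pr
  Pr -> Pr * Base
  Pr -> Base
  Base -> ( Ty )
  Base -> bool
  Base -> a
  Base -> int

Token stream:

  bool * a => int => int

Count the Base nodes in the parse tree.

[Ty [Pr [Pr [Base bool]] * [Base a]] => [Ty [Pr [Base int]] => [Ty [Pr [Base int]]]]]

4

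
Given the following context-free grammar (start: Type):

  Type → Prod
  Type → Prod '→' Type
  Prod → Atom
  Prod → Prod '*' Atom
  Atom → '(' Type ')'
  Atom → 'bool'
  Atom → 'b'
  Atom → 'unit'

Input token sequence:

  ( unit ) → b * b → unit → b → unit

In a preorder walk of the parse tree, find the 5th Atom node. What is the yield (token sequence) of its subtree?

[Type [Prod [Atom ( [Type [Prod [Atom unit]]] )]] → [Type [Prod [Prod [Atom b]] * [Atom b]] → [Type [Prod [Atom unit]] → [Type [Prod [Atom b]] → [Type [Prod [Atom unit]]]]]]]

unit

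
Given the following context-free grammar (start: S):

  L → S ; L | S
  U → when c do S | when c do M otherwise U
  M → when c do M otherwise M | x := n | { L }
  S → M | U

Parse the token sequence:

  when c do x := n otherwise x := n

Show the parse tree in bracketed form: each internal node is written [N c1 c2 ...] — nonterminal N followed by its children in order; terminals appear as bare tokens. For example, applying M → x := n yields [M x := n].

S
M
when c do M otherwise M
when c do x := n otherwise M
when c do x := n otherwise x := n

[S [M when c do [M x := n] otherwise [M x := n]]]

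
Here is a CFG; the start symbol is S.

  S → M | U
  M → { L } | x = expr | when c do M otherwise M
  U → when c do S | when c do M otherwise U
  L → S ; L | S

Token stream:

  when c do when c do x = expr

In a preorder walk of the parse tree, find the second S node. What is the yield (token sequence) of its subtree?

when c do x = expr

[S [U when c do [S [U when c do [S [M x = expr]]]]]]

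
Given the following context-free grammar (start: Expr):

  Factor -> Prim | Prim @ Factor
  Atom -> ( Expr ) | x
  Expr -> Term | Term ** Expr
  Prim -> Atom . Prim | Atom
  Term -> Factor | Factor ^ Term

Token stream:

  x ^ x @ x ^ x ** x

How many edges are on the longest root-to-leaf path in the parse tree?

[Expr [Term [Factor [Prim [Atom x]]] ^ [Term [Factor [Prim [Atom x]] @ [Factor [Prim [Atom x]]]] ^ [Term [Factor [Prim [Atom x]]]]]] ** [Expr [Term [Factor [Prim [Atom x]]]]]]

7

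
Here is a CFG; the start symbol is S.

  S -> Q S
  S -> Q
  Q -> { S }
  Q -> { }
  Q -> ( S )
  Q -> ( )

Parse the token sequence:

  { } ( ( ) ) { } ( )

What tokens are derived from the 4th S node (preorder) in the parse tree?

{ } ( )

[S [Q { }] [S [Q ( [S [Q ( )]] )] [S [Q { }] [S [Q ( )]]]]]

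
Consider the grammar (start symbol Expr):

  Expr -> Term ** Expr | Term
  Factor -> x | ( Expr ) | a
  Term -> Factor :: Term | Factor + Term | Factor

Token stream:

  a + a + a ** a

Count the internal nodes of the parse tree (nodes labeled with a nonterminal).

10

[Expr [Term [Factor a] + [Term [Factor a] + [Term [Factor a]]]] ** [Expr [Term [Factor a]]]]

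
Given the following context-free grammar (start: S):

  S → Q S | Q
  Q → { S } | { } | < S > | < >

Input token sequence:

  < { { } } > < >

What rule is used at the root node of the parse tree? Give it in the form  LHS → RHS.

S → Q S

[S [Q < [S [Q { [S [Q { }]] }]] >] [S [Q < >]]]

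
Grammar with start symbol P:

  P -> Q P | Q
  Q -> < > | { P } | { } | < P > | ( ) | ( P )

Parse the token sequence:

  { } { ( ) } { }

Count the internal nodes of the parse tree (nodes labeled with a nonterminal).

[P [Q { }] [P [Q { [P [Q ( )]] }] [P [Q { }]]]]

8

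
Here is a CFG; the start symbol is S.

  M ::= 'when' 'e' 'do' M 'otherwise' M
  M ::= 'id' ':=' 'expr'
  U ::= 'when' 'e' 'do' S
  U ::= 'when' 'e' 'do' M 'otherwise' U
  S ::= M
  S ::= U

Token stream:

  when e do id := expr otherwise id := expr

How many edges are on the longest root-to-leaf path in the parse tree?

3

[S [M when e do [M id := expr] otherwise [M id := expr]]]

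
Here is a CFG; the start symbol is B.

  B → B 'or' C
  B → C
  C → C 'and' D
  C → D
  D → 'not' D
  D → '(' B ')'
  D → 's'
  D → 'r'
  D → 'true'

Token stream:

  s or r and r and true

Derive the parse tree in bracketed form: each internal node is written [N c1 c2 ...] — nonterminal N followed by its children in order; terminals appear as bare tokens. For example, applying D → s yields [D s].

[B [B [C [D s]]] or [C [C [C [D r]] and [D r]] and [D true]]]

B
B or C
C or C
D or C
s or C
s or C and D
s or C and D and D
s or D and D and D
s or r and D and D
s or r and r and D
s or r and r and true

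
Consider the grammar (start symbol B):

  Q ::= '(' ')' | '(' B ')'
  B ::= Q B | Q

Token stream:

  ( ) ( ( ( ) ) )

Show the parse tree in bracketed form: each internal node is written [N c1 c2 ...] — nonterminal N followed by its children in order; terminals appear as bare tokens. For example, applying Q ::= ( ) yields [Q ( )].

B
Q B
( ) B
( ) Q
( ) ( B )
( ) ( Q )
( ) ( ( B ) )
( ) ( ( Q ) )
( ) ( ( ( ) ) )

[B [Q ( )] [B [Q ( [B [Q ( [B [Q ( )]] )]] )]]]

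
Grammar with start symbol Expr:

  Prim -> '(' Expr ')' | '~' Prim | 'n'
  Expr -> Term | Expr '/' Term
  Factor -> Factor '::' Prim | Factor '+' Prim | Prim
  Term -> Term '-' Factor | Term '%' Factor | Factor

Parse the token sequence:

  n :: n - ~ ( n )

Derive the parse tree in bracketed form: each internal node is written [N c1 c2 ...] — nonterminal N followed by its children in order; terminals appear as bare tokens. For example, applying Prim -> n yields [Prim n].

Expr
Term
Term - Factor
Factor - Factor
Factor :: Prim - Factor
Prim :: Prim - Factor
n :: Prim - Factor
n :: n - Factor
n :: n - Prim
n :: n - ~ Prim
n :: n - ~ ( Expr )
n :: n - ~ ( Term )
n :: n - ~ ( Factor )
n :: n - ~ ( Prim )
n :: n - ~ ( n )

[Expr [Term [Term [Factor [Factor [Prim n]] :: [Prim n]]] - [Factor [Prim ~ [Prim ( [Expr [Term [Factor [Prim n]]]] )]]]]]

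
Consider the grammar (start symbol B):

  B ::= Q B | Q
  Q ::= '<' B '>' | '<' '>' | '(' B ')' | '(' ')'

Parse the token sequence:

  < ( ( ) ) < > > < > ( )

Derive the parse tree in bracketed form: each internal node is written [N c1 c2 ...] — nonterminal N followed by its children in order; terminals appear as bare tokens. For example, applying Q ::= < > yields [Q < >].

[B [Q < [B [Q ( [B [Q ( )]] )] [B [Q < >]]] >] [B [Q < >] [B [Q ( )]]]]

B
Q B
< B > B
< Q B > B
< ( B ) B > B
< ( Q ) B > B
< ( ( ) ) B > B
< ( ( ) ) Q > B
< ( ( ) ) < > > B
< ( ( ) ) < > > Q B
< ( ( ) ) < > > < > B
< ( ( ) ) < > > < > Q
< ( ( ) ) < > > < > ( )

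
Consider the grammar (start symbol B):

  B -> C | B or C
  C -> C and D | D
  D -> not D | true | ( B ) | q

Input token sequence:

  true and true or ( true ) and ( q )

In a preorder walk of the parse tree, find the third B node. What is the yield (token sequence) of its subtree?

[B [B [C [C [D true]] and [D true]]] or [C [C [D ( [B [C [D true]]] )]] and [D ( [B [C [D q]]] )]]]

true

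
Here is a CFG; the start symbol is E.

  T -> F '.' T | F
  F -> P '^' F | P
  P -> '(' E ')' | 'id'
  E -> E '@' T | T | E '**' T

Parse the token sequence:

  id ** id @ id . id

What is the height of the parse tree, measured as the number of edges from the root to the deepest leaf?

[E [E [E [T [F [P id]]]] ** [T [F [P id]]]] @ [T [F [P id]] . [T [F [P id]]]]]

6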